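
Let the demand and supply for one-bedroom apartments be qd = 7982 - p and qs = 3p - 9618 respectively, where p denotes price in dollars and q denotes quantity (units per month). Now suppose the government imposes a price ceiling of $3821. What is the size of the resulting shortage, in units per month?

Equilibrium: 7982 - p = 3p - 9618, so 17600 = 4p and p* = 4400, q* = 3582.
The ceiling of 3821 is below the equilibrium price 4400, so it binds.
At p = 3821: qd = 7982 - 3821 = 4161 and qs = 3·3821 - 9618 = 1845.
Shortage = qd - qs = 4161 - 1845 = 2316.

2316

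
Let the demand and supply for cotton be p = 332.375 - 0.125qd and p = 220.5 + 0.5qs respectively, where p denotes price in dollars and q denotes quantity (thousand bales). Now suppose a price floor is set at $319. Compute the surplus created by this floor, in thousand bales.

90

Rearranging demand gives qd = 2659 - 8p; rearranging supply gives qs = 2p - 441. Setting quantity demanded equal to quantity supplied, 2659 - 8p = 2p - 441, gives p* = 310 and q* = 179.
Since 319 > 310, the floor is binding.
At p = 319: qd = 2659 - 8·319 = 107 and qs = 2·319 - 441 = 197.
Surplus = qs - qd = 197 - 107 = 90.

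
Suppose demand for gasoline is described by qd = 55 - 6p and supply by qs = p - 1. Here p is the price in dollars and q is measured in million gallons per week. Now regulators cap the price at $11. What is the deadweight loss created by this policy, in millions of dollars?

Setting quantity demanded equal to quantity supplied, 55 - 6p = p - 1, gives p* = 8 and q* = 7.
Since 11 is above p* = 8, the ceiling does not bind and the free-market outcome prevails.
Since the control does not bind, no trades are prevented and deadweight loss is zero.

0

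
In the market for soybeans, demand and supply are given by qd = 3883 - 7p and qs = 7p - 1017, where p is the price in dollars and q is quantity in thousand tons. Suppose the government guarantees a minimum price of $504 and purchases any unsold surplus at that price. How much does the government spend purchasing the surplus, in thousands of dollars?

1086624

Equilibrium: 3883 - 7p = 7p - 1017, so 4900 = 14p and p* = 350, q* = 1433.
Since 504 > 350, the floor is binding.
At p = 504: qd = 3883 - 7·504 = 355 and qs = 7·504 - 1017 = 2511.
Surplus = qs - qd = 2156.
Government expenditure = surplus × support price = 2156 × 504 = 1086624.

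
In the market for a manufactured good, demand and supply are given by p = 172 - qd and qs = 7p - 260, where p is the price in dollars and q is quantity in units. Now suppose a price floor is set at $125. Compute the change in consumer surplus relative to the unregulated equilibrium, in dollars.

-5857.5

Rearranging demand gives qd = 172 - p. Equilibrium: 172 - p = 7p - 260, so 432 = 8p and p* = 54, q* = 118.
Since 125 > 54, the floor is binding.
At p = 125: qd = 172 - 125 = 47 and qs = 7·125 - 260 = 615.
Consumer surplus without the control is ½ · (172 - 54) · 118 = 6962.
With the floor, consumers buy 47 units at 125, so CS = ½ · (172 - 125) · 47 = 1104.5.
Change in consumer surplus = 1104.5 - 6962 = -5857.5.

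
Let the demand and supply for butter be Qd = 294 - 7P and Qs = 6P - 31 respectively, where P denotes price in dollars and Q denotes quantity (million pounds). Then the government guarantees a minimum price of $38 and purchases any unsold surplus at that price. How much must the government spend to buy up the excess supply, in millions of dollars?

Equilibrium: 294 - 7P = 6P - 31, so 325 = 13P and P* = 25, Q* = 119.
Because the floor (38) lies above the market-clearing price, it is binding.
At P = 38: Qd = 294 - 7·38 = 28 and Qs = 6·38 - 31 = 197.
Surplus = Qs - Qd = 169.
Government expenditure = surplus × support price = 169 × 38 = 6422.

6422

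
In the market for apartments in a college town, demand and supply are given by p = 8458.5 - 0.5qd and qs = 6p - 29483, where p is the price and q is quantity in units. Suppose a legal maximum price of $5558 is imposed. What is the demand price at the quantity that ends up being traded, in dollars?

Rearranging demand gives qd = 16917 - 2p. Equilibrium: 16917 - 2p = 6p - 29483, so 46400 = 8p and p* = 5800, q* = 5317.
The ceiling of 5558 is below the equilibrium price 5800, so it binds.
At p = 5558: qd = 16917 - 2·5558 = 5801 and qs = 6·5558 - 29483 = 3865.
Only 3865 units reach the market. On the demand curve, the marginal buyer's willingness to pay at q = 3865 is (16917 - 3865)/2 = 6526.

6526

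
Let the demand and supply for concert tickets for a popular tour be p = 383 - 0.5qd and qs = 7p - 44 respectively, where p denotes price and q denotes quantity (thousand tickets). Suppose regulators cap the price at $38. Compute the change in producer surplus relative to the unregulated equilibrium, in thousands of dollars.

-21008

Rearranging demand gives qd = 766 - 2p. In a free market, 766 - 2p = 7p - 44 gives the equilibrium p* = 90, q* = 586.
Because the ceiling (38) lies below the market-clearing price, it is binding.
At p = 38: qd = 766 - 2·38 = 690 and qs = 7·38 - 44 = 222.
Producer surplus without the control is ½ · (90 - 44/7) · 586 = 171698/7.
With the ceiling, producers sell 222 units at 38, so PS = ½ · (38 - 44/7) · 222 = 24642/7.
Change in producer surplus = 24642/7 - 171698/7 = -21008.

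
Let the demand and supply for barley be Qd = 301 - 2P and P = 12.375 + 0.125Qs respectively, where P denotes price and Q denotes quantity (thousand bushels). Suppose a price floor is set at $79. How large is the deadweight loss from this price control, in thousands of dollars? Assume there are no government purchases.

1901.25

Rearranging supply gives Qs = 8P - 99. Without the control the market clears where 301 - 2P = 8P - 99, i.e. P* = 40 and Q* = 221.
Because the floor (79) lies above the market-clearing price, it is binding.
At P = 79: Qd = 301 - 2·79 = 143 and Qs = 8·79 - 99 = 533.
Quantity traded falls to 143. At Q = 143 the demand price is (301 - 143)/2 = 79 and the supply price is (99 + 143)/8 = 30.25.
Deadweight loss = ½ · (79 - 30.25) · (221 - 143) = ½ · 48.75 · 78 = 1901.25.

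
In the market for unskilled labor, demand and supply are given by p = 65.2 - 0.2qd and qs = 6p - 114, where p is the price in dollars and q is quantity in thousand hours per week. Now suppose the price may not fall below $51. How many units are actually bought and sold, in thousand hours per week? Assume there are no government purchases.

71

Rearranging demand gives qd = 326 - 5p. Without the control the market clears where 326 - 5p = 6p - 114, i.e. p* = 40 and q* = 126.
Because the floor (51) lies above the market-clearing price, it is binding.
At p = 51: qd = 326 - 5·51 = 71 and qs = 6·51 - 114 = 192.
The quantity actually transacted is the short side, demand: 71.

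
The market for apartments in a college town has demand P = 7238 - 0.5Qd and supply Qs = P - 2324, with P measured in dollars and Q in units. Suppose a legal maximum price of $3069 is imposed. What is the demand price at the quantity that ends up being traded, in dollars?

6865.5

Rearranging demand gives Qd = 14476 - 2P. Equilibrium: 14476 - 2P = P - 2324, so 16800 = 3P and P* = 5600, Q* = 3276.
The ceiling of 3069 is below the equilibrium price 5600, so it binds.
At P = 3069: Qd = 14476 - 2·3069 = 8338 and Qs = 3069 - 2324 = 745.
Only 745 units reach the market. On the demand curve, the marginal buyer's willingness to pay at Q = 745 is (14476 - 745)/2 = 6865.5.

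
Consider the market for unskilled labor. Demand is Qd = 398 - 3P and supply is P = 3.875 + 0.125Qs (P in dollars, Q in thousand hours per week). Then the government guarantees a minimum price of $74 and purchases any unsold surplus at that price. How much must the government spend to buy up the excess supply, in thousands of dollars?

Rearranging supply gives Qs = 8P - 31. Setting quantity demanded equal to quantity supplied, 398 - 3P = 8P - 31, gives P* = 39 and Q* = 281.
Because the floor (74) lies above the market-clearing price, it is binding.
At P = 74: Qd = 398 - 3·74 = 176 and Qs = 8·74 - 31 = 561.
Surplus = Qs - Qd = 385.
Government expenditure = surplus × support price = 385 × 74 = 28490.

28490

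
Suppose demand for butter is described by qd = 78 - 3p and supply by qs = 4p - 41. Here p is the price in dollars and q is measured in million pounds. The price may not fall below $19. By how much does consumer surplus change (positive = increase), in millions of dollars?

In a free market, 78 - 3p = 4p - 41 gives the equilibrium p* = 17, q* = 27.
Since 19 > 17, the floor is binding.
At p = 19: qd = 78 - 3·19 = 21 and qs = 4·19 - 41 = 35.
Consumer surplus without the control is ½ · (26 - 17) · 27 = 121.5.
With the floor, consumers buy 21 units at 19, so CS = ½ · (26 - 19) · 21 = 73.5.
Change in consumer surplus = 73.5 - 121.5 = -48.

-48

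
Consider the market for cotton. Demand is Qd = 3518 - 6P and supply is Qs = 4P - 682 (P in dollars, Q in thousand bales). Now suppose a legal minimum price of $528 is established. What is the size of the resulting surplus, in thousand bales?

Without the control the market clears where 3518 - 6P = 4P - 682, i.e. P* = 420 and Q* = 998.
The floor of 528 is above the equilibrium price 420, so it binds.
At P = 528: Qd = 3518 - 6·528 = 350 and Qs = 4·528 - 682 = 1430.
Surplus = Qs - Qd = 1430 - 350 = 1080.

1080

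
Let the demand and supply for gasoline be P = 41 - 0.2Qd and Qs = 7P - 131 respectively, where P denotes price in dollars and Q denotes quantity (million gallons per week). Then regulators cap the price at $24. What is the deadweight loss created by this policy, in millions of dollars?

Rearranging demand gives Qd = 205 - 5P. Equilibrium: 205 - 5P = 7P - 131, so 336 = 12P and P* = 28, Q* = 65.
Because the ceiling (24) lies below the market-clearing price, it is binding.
At P = 24: Qd = 205 - 5·24 = 85 and Qs = 7·24 - 131 = 37.
Quantity traded falls to 37. At Q = 37 the demand price is (205 - 37)/5 = 33.6 and the supply price is (131 + 37)/7 = 24.
Deadweight loss = ½ · (33.6 - 24) · (65 - 37) = ½ · 9.6 · 28 = 134.4.

134.4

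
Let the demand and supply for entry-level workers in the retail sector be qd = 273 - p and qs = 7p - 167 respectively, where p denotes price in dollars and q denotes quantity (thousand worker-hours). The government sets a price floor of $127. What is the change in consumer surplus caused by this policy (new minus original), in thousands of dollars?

-13104

Setting quantity demanded equal to quantity supplied, 273 - p = 7p - 167, gives p* = 55 and q* = 218.
Since 127 > 55, the floor is binding.
At p = 127: qd = 273 - 127 = 146 and qs = 7·127 - 167 = 722.
Consumer surplus without the control is ½ · (273 - 55) · 218 = 23762.
With the floor, consumers buy 146 units at 127, so CS = ½ · (273 - 127) · 146 = 10658.
Change in consumer surplus = 10658 - 23762 = -13104.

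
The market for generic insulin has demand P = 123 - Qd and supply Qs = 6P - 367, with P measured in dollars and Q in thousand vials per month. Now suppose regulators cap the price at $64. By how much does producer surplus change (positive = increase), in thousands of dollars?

Rearranging demand gives Qd = 123 - P. Equilibrium: 123 - P = 6P - 367, so 490 = 7P and P* = 70, Q* = 53.
The ceiling of 64 is below the equilibrium price 70, so it binds.
At P = 64: Qd = 123 - 64 = 59 and Qs = 6·64 - 367 = 17.
Producer surplus without the control is ½ · (70 - 367/6) · 53 = 2809/12.
With the ceiling, producers sell 17 units at 64, so PS = ½ · (64 - 367/6) · 17 = 289/12.
Change in producer surplus = 289/12 - 2809/12 = -210.

-210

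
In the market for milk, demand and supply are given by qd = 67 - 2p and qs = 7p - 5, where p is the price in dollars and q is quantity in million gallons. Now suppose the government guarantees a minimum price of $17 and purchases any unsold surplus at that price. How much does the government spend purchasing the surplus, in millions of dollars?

Equilibrium: 67 - 2p = 7p - 5, so 72 = 9p and p* = 8, q* = 51.
The floor of 17 is above the equilibrium price 8, so it binds.
At p = 17: qd = 67 - 2·17 = 33 and qs = 7·17 - 5 = 114.
Surplus = qs - qd = 81.
Government expenditure = surplus × support price = 81 × 17 = 1377.

1377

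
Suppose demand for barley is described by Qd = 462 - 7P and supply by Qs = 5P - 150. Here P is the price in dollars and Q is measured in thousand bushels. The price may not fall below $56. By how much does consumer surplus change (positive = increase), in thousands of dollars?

-437.5

In a free market, 462 - 7P = 5P - 150 gives the equilibrium P* = 51, Q* = 105.
Because the floor (56) lies above the market-clearing price, it is binding.
At P = 56: Qd = 462 - 7·56 = 70 and Qs = 5·56 - 150 = 130.
Consumer surplus without the control is ½ · (66 - 51) · 105 = 787.5.
With the floor, consumers buy 70 units at 56, so CS = ½ · (66 - 56) · 70 = 350.
Change in consumer surplus = 350 - 787.5 = -437.5.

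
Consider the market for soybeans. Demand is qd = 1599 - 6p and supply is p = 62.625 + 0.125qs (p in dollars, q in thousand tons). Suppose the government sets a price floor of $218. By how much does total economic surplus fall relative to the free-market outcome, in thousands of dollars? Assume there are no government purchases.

24276

Rearranging supply gives qs = 8p - 501. Equilibrium: 1599 - 6p = 8p - 501, so 2100 = 14p and p* = 150, q* = 699.
The floor of 218 is above the equilibrium price 150, so it binds.
At p = 218: qd = 1599 - 6·218 = 291 and qs = 8·218 - 501 = 1243.
Quantity traded falls to 291. At q = 291 the demand price is (1599 - 291)/6 = 218 and the supply price is (501 + 291)/8 = 99.
Deadweight loss = ½ · (218 - 99) · (699 - 291) = ½ · 119 · 408 = 24276.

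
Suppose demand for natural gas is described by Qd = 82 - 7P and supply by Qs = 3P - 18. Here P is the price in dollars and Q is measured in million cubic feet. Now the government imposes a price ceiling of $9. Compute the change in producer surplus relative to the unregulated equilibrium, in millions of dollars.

-10.5

Setting quantity demanded equal to quantity supplied, 82 - 7P = 3P - 18, gives P* = 10 and Q* = 12.
The ceiling of 9 is below the equilibrium price 10, so it binds.
At P = 9: Qd = 82 - 7·9 = 19 and Qs = 3·9 - 18 = 9.
Producer surplus without the control is ½ · (10 - 6) · 12 = 24.
With the ceiling, producers sell 9 units at 9, so PS = ½ · (9 - 6) · 9 = 13.5.
Change in producer surplus = 13.5 - 24 = -10.5.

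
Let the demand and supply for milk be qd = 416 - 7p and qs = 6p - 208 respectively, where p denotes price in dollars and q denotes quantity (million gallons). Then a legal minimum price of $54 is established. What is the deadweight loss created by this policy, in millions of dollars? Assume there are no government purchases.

273

Without the control the market clears where 416 - 7p = 6p - 208, i.e. p* = 48 and q* = 80.
Since 54 > 48, the floor is binding.
At p = 54: qd = 416 - 7·54 = 38 and qs = 6·54 - 208 = 116.
Quantity traded falls to 38. At q = 38 the demand price is (416 - 38)/7 = 54 and the supply price is (208 + 38)/6 = 41.
Deadweight loss = ½ · (54 - 41) · (80 - 38) = ½ · 13 · 42 = 273.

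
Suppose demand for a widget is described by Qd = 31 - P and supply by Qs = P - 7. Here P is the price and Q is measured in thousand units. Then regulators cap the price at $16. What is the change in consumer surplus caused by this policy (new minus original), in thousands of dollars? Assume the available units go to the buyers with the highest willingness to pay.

22.5

Setting quantity demanded equal to quantity supplied, 31 - P = P - 7, gives P* = 19 and Q* = 12.
The ceiling of 16 is below the equilibrium price 19, so it binds.
At P = 16: Qd = 31 - 16 = 15 and Qs = 16 - 7 = 9.
Consumer surplus without the control is ½ · (31 - 19) · 12 = 72.
With the ceiling, 9 units are sold at 16 (assume they go to the highest-value buyers). The demand price at Q = 9 is 22, so CS = ½ · [(31 - 16) + (22 - 16)] · 9 = 94.5.
Change in consumer surplus = 94.5 - 72 = 22.5.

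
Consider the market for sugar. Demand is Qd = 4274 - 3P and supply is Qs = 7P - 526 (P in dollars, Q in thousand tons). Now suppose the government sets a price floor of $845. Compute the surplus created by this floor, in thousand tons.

In a free market, 4274 - 3P = 7P - 526 gives the equilibrium P* = 480, Q* = 2834.
Because the floor (845) lies above the market-clearing price, it is binding.
At P = 845: Qd = 4274 - 3·845 = 1739 and Qs = 7·845 - 526 = 5389.
Surplus = Qs - Qd = 5389 - 1739 = 3650.

3650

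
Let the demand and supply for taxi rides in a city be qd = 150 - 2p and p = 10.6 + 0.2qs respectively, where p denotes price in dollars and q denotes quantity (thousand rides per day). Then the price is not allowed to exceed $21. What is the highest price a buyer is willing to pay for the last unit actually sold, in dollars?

Rearranging supply gives qs = 5p - 53. Setting quantity demanded equal to quantity supplied, 150 - 2p = 5p - 53, gives p* = 29 and q* = 92.
The ceiling of 21 is below the equilibrium price 29, so it binds.
At p = 21: qd = 150 - 2·21 = 108 and qs = 5·21 - 53 = 52.
Only 52 units reach the market. On the demand curve, the marginal buyer's willingness to pay at q = 52 is (150 - 52)/2 = 49.

49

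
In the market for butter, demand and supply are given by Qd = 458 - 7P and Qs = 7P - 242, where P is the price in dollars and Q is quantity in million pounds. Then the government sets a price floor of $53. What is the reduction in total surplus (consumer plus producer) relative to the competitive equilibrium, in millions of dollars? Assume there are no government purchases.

Equilibrium: 458 - 7P = 7P - 242, so 700 = 14P and P* = 50, Q* = 108.
Since 53 > 50, the floor is binding.
At P = 53: Qd = 458 - 7·53 = 87 and Qs = 7·53 - 242 = 129.
Quantity traded falls to 87. At Q = 87 the demand price is (458 - 87)/7 = 53 and the supply price is (242 + 87)/7 = 47.
Deadweight loss = ½ · (53 - 47) · (108 - 87) = ½ · 6 · 21 = 63.

63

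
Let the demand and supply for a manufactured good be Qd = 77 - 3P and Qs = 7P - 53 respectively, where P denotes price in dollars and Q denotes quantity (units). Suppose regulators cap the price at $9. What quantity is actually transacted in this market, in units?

Equilibrium: 77 - 3P = 7P - 53, so 130 = 10P and P* = 13, Q* = 38.
The ceiling of 9 is below the equilibrium price 13, so it binds.
At P = 9: Qd = 77 - 3·9 = 50 and Qs = 7·9 - 53 = 10.
The quantity actually transacted is the short side, supply: 10.

10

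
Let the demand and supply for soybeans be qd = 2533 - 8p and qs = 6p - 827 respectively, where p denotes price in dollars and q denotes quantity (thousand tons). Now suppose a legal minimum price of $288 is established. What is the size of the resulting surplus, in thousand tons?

Without the control the market clears where 2533 - 8p = 6p - 827, i.e. p* = 240 and q* = 613.
Since 288 > 240, the floor is binding.
At p = 288: qd = 2533 - 8·288 = 229 and qs = 6·288 - 827 = 901.
Surplus = qs - qd = 901 - 229 = 672.

672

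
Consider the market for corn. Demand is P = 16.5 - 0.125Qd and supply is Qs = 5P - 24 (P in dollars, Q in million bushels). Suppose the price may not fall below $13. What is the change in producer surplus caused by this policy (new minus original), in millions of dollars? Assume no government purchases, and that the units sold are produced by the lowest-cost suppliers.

21.6

Rearranging demand gives Qd = 132 - 8P. Setting quantity demanded equal to quantity supplied, 132 - 8P = 5P - 24, gives P* = 12 and Q* = 36.
Because the floor (13) lies above the market-clearing price, it is binding.
At P = 13: Qd = 132 - 8·13 = 28 and Qs = 5·13 - 24 = 41.
Producer surplus without the control is ½ · (12 - 4.8) · 36 = 129.6.
With the floor, 28 units are sold at 13. The supply price at Q = 28 is 10.4, so PS = ½ · [(13 - 4.8) + (13 - 10.4)] · 28 = 151.2.
Change in producer surplus = 151.2 - 129.6 = 21.6.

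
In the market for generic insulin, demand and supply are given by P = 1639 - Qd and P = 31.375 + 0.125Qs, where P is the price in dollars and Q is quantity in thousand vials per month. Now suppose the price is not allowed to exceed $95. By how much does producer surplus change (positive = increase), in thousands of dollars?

Rearranging demand gives Qd = 1639 - P; rearranging supply gives Qs = 8P - 251. In a free market, 1639 - P = 8P - 251 gives the equilibrium P* = 210, Q* = 1429.
Because the ceiling (95) lies below the market-clearing price, it is binding.
At P = 95: Qd = 1639 - 95 = 1544 and Qs = 8·95 - 251 = 509.
Producer surplus without the control is ½ · (210 - 31.375) · 1429 = 127627.5625.
With the ceiling, producers sell 509 units at 95, so PS = ½ · (95 - 31.375) · 509 = 16192.5625.
Change in producer surplus = 16192.5625 - 127627.5625 = -111435.

-111435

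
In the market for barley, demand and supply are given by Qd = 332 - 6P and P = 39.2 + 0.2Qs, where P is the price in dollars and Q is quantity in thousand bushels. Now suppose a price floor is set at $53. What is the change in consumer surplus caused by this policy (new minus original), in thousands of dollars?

-145

Rearranging supply gives Qs = 5P - 196. Without the control the market clears where 332 - 6P = 5P - 196, i.e. P* = 48 and Q* = 44.
Since 53 > 48, the floor is binding.
At P = 53: Qd = 332 - 6·53 = 14 and Qs = 5·53 - 196 = 69.
Consumer surplus without the control is ½ · (166/3 - 48) · 44 = 484/3.
With the floor, consumers buy 14 units at 53, so CS = ½ · (166/3 - 53) · 14 = 49/3.
Change in consumer surplus = 49/3 - 484/3 = -145.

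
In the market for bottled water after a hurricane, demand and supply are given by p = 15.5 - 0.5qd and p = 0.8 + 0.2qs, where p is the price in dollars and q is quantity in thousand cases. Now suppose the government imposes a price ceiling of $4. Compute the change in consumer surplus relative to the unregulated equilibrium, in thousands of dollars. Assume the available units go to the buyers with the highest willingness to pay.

Rearranging demand gives qd = 31 - 2p; rearranging supply gives qs = 5p - 4. In a free market, 31 - 2p = 5p - 4 gives the equilibrium p* = 5, q* = 21.
Since 4 < 5, the ceiling is binding.
At p = 4: qd = 31 - 2·4 = 23 and qs = 5·4 - 4 = 16.
Consumer surplus without the control is ½ · (15.5 - 5) · 21 = 110.25.
With the ceiling, 16 units are sold at 4 (assume they go to the highest-value buyers). The demand price at q = 16 is 7.5, so CS = ½ · [(15.5 - 4) + (7.5 - 4)] · 16 = 120.
Change in consumer surplus = 120 - 110.25 = 9.75.

9.75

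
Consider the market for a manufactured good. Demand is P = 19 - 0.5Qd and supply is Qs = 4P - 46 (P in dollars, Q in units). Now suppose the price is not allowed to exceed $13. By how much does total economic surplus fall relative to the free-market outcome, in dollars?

Rearranging demand gives Qd = 38 - 2P. Without the control the market clears where 38 - 2P = 4P - 46, i.e. P* = 14 and Q* = 10.
Since 13 < 14, the ceiling is binding.
At P = 13: Qd = 38 - 2·13 = 12 and Qs = 4·13 - 46 = 6.
Quantity traded falls to 6. At Q = 6 the demand price is (38 - 6)/2 = 16 and the supply price is (46 + 6)/4 = 13.
Deadweight loss = ½ · (16 - 13) · (10 - 6) = ½ · 3 · 4 = 6.

6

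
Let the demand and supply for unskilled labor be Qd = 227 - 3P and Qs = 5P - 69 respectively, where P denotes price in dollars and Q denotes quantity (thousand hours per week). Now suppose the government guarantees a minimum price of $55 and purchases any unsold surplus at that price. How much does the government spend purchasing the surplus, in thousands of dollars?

7920

In a free market, 227 - 3P = 5P - 69 gives the equilibrium P* = 37, Q* = 116.
The floor of 55 is above the equilibrium price 37, so it binds.
At P = 55: Qd = 227 - 3·55 = 62 and Qs = 5·55 - 69 = 206.
Surplus = Qs - Qd = 144.
Government expenditure = surplus × support price = 144 × 55 = 7920.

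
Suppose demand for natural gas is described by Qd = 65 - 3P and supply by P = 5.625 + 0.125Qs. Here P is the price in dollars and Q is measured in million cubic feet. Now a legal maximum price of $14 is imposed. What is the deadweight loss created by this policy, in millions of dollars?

Rearranging supply gives Qs = 8P - 45. In a free market, 65 - 3P = 8P - 45 gives the equilibrium P* = 10, Q* = 35.
Since 14 is above P* = 10, the ceiling does not bind and the free-market outcome prevails.
Since the control does not bind, no trades are prevented and deadweight loss is zero.

0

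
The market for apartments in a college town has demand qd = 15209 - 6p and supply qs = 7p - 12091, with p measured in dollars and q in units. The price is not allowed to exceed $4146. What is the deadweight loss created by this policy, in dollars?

Setting quantity demanded equal to quantity supplied, 15209 - 6p = 7p - 12091, gives p* = 2100 and q* = 2609.
The ceiling of 4146 is above the equilibrium price 2100, so it is not binding; the market clears at p* = 2100, q* = 2609.
Since the control does not bind, no trades are prevented and deadweight loss is zero.

0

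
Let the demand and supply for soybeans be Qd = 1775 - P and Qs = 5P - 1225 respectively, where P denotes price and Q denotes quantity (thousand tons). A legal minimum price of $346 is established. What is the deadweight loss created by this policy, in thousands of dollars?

Equilibrium: 1775 - P = 5P - 1225, so 3000 = 6P and P* = 500, Q* = 1275.
Since 346 is below P* = 500, the floor does not bind and the free-market outcome prevails.
Since the control does not bind, no trades are prevented and deadweight loss is zero.

0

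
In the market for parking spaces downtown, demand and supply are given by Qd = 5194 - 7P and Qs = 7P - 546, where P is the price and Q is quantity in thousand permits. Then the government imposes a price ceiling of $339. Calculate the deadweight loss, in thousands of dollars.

In a free market, 5194 - 7P = 7P - 546 gives the equilibrium P* = 410, Q* = 2324.
Because the ceiling (339) lies below the market-clearing price, it is binding.
At P = 339: Qd = 5194 - 7·339 = 2821 and Qs = 7·339 - 546 = 1827.
Quantity traded falls to 1827. At Q = 1827 the demand price is (5194 - 1827)/7 = 481 and the supply price is (546 + 1827)/7 = 339.
Deadweight loss = ½ · (481 - 339) · (2324 - 1827) = ½ · 142 · 497 = 35287.

35287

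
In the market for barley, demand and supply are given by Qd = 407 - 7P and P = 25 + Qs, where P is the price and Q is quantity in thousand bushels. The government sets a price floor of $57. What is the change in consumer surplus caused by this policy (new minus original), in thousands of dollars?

Rearranging supply gives Qs = P - 25. Equilibrium: 407 - 7P = P - 25, so 432 = 8P and P* = 54, Q* = 29.
The floor of 57 is above the equilibrium price 54, so it binds.
At P = 57: Qd = 407 - 7·57 = 8 and Qs = 57 - 25 = 32.
Consumer surplus without the control is ½ · (407/7 - 54) · 29 = 841/14.
With the floor, consumers buy 8 units at 57, so CS = ½ · (407/7 - 57) · 8 = 32/7.
Change in consumer surplus = 32/7 - 841/14 = -55.5.

-55.5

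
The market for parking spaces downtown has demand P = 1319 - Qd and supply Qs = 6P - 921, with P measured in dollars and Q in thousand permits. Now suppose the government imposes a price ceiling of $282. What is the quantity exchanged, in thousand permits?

Rearranging demand gives Qd = 1319 - P. Without the control the market clears where 1319 - P = 6P - 921, i.e. P* = 320 and Q* = 999.
Because the ceiling (282) lies below the market-clearing price, it is binding.
At P = 282: Qd = 1319 - 282 = 1037 and Qs = 6·282 - 921 = 771.
The quantity actually transacted is the short side, supply: 771.

771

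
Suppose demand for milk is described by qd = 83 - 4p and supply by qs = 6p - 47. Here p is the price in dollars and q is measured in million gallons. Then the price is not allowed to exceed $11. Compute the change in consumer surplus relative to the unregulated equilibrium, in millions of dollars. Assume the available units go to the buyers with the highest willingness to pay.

20

In a free market, 83 - 4p = 6p - 47 gives the equilibrium p* = 13, q* = 31.
The ceiling of 11 is below the equilibrium price 13, so it binds.
At p = 11: qd = 83 - 4·11 = 39 and qs = 6·11 - 47 = 19.
Consumer surplus without the control is ½ · (20.75 - 13) · 31 = 120.125.
With the ceiling, 19 units are sold at 11 (assume they go to the highest-value buyers). The demand price at q = 19 is 16, so CS = ½ · [(20.75 - 11) + (16 - 11)] · 19 = 140.125.
Change in consumer surplus = 140.125 - 120.125 = 20.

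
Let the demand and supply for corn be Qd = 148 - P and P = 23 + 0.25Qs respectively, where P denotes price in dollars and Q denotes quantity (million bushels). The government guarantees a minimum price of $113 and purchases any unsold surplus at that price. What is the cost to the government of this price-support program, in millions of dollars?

Rearranging supply gives Qs = 4P - 92. In a free market, 148 - P = 4P - 92 gives the equilibrium P* = 48, Q* = 100.
Because the floor (113) lies above the market-clearing price, it is binding.
At P = 113: Qd = 148 - 113 = 35 and Qs = 4·113 - 92 = 360.
Surplus = Qs - Qd = 325.
Government expenditure = surplus × support price = 325 × 113 = 36725.

36725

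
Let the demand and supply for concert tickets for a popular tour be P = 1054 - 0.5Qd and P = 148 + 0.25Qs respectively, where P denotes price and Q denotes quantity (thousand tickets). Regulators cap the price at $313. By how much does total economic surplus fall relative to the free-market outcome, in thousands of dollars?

Rearranging demand gives Qd = 2108 - 2P; rearranging supply gives Qs = 4P - 592. Without the control the market clears where 2108 - 2P = 4P - 592, i.e. P* = 450 and Q* = 1208.
Because the ceiling (313) lies below the market-clearing price, it is binding.
At P = 313: Qd = 2108 - 2·313 = 1482 and Qs = 4·313 - 592 = 660.
Quantity traded falls to 660. At Q = 660 the demand price is (2108 - 660)/2 = 724 and the supply price is (592 + 660)/4 = 313.
Deadweight loss = ½ · (724 - 313) · (1208 - 660) = ½ · 411 · 548 = 112614.

112614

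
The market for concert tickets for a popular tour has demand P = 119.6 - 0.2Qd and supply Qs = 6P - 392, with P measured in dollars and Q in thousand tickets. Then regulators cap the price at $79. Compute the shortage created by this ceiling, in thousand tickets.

Rearranging demand gives Qd = 598 - 5P. Equilibrium: 598 - 5P = 6P - 392, so 990 = 11P and P* = 90, Q* = 148.
Since 79 < 90, the ceiling is binding.
At P = 79: Qd = 598 - 5·79 = 203 and Qs = 6·79 - 392 = 82.
Shortage = Qd - Qs = 203 - 82 = 121.

121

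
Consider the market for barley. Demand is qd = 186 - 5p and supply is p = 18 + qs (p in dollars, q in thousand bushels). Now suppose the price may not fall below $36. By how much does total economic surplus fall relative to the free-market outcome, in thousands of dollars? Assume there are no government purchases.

Rearranging supply gives qs = p - 18. Setting quantity demanded equal to quantity supplied, 186 - 5p = p - 18, gives p* = 34 and q* = 16.
Since 36 > 34, the floor is binding.
At p = 36: qd = 186 - 5·36 = 6 and qs = 36 - 18 = 18.
Quantity traded falls to 6. At q = 6 the demand price is (186 - 6)/5 = 36 and the supply price is 18 + 6 = 24.
Deadweight loss = ½ · (36 - 24) · (16 - 6) = ½ · 12 · 10 = 60.

60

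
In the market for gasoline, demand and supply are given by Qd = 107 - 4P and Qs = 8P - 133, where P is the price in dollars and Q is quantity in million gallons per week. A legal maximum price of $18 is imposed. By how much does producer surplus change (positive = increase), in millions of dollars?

-38

Equilibrium: 107 - 4P = 8P - 133, so 240 = 12P and P* = 20, Q* = 27.
The ceiling of 18 is below the equilibrium price 20, so it binds.
At P = 18: Qd = 107 - 4·18 = 35 and Qs = 8·18 - 133 = 11.
Producer surplus without the control is ½ · (20 - 16.625) · 27 = 45.5625.
With the ceiling, producers sell 11 units at 18, so PS = ½ · (18 - 16.625) · 11 = 7.5625.
Change in producer surplus = 7.5625 - 45.5625 = -38.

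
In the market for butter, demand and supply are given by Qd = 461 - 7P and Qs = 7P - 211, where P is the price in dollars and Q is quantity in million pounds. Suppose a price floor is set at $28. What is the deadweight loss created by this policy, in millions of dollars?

0

Equilibrium: 461 - 7P = 7P - 211, so 672 = 14P and P* = 48, Q* = 125.
The floor of 28 is below the equilibrium price 48, so it is not binding; the market clears at P* = 48, Q* = 125.
Since the control does not bind, no trades are prevented and deadweight loss is zero.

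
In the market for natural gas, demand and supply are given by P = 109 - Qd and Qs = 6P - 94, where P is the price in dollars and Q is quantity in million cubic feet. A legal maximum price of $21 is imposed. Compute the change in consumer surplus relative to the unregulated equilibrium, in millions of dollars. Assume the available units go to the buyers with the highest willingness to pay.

-896

Rearranging demand gives Qd = 109 - P. Equilibrium: 109 - P = 6P - 94, so 203 = 7P and P* = 29, Q* = 80.
Since 21 < 29, the ceiling is binding.
At P = 21: Qd = 109 - 21 = 88 and Qs = 6·21 - 94 = 32.
Consumer surplus without the control is ½ · (109 - 29) · 80 = 3200.
With the ceiling, 32 units are sold at 21 (assume they go to the highest-value buyers). The demand price at Q = 32 is 77, so CS = ½ · [(109 - 21) + (77 - 21)] · 32 = 2304.
Change in consumer surplus = 2304 - 3200 = -896.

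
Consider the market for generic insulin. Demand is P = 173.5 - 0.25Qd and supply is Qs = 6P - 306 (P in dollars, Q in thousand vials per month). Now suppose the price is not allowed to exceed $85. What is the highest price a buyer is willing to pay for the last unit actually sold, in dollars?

Rearranging demand gives Qd = 694 - 4P. In a free market, 694 - 4P = 6P - 306 gives the equilibrium P* = 100, Q* = 294.
The ceiling of 85 is below the equilibrium price 100, so it binds.
At P = 85: Qd = 694 - 4·85 = 354 and Qs = 6·85 - 306 = 204.
Only 204 units reach the market. On the demand curve, the marginal buyer's willingness to pay at Q = 204 is (694 - 204)/4 = 122.5.

122.5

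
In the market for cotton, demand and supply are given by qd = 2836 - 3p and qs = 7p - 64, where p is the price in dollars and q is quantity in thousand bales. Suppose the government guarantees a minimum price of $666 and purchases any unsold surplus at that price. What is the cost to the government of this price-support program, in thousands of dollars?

2504160

In a free market, 2836 - 3p = 7p - 64 gives the equilibrium p* = 290, q* = 1966.
The floor of 666 is above the equilibrium price 290, so it binds.
At p = 666: qd = 2836 - 3·666 = 838 and qs = 7·666 - 64 = 4598.
Surplus = qs - qd = 3760.
Government expenditure = surplus × support price = 3760 × 666 = 2504160.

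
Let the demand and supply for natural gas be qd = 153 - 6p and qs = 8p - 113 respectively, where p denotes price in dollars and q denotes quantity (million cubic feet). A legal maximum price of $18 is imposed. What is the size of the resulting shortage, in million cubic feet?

14

Equilibrium: 153 - 6p = 8p - 113, so 266 = 14p and p* = 19, q* = 39.
Since 18 < 19, the ceiling is binding.
At p = 18: qd = 153 - 6·18 = 45 and qs = 8·18 - 113 = 31.
Shortage = qd - qs = 45 - 31 = 14.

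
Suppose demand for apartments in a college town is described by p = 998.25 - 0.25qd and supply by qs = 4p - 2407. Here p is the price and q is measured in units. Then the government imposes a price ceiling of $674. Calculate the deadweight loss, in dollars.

63504

Rearranging demand gives qd = 3993 - 4p. Without the control the market clears where 3993 - 4p = 4p - 2407, i.e. p* = 800 and q* = 793.
Because the ceiling (674) lies below the market-clearing price, it is binding.
At p = 674: qd = 3993 - 4·674 = 1297 and qs = 4·674 - 2407 = 289.
Quantity traded falls to 289. At q = 289 the demand price is (3993 - 289)/4 = 926 and the supply price is (2407 + 289)/4 = 674.
Deadweight loss = ½ · (926 - 674) · (793 - 289) = ½ · 252 · 504 = 63504.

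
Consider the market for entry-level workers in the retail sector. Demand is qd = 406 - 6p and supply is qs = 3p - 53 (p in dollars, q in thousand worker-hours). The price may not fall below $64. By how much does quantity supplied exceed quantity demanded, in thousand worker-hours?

117

Setting quantity demanded equal to quantity supplied, 406 - 6p = 3p - 53, gives p* = 51 and q* = 100.
Because the floor (64) lies above the market-clearing price, it is binding.
At p = 64: qd = 406 - 6·64 = 22 and qs = 3·64 - 53 = 139.
Surplus = qs - qd = 139 - 22 = 117.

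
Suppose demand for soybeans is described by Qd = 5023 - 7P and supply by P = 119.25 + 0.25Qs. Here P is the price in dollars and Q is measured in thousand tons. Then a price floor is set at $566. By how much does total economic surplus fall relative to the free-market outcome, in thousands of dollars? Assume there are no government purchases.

41926.5

Rearranging supply gives Qs = 4P - 477. Without the control the market clears where 5023 - 7P = 4P - 477, i.e. P* = 500 and Q* = 1523.
Since 566 > 500, the floor is binding.
At P = 566: Qd = 5023 - 7·566 = 1061 and Qs = 4·566 - 477 = 1787.
Quantity traded falls to 1061. At Q = 1061 the demand price is (5023 - 1061)/7 = 566 and the supply price is (477 + 1061)/4 = 384.5.
Deadweight loss = ½ · (566 - 384.5) · (1523 - 1061) = ½ · 181.5 · 462 = 41926.5.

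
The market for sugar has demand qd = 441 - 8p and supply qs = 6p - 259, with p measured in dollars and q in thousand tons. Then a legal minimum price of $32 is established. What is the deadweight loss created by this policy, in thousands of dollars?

Setting quantity demanded equal to quantity supplied, 441 - 8p = 6p - 259, gives p* = 50 and q* = 41.
Since 32 is below p* = 50, the floor does not bind and the free-market outcome prevails.
Since the control does not bind, no trades are prevented and deadweight loss is zero.

0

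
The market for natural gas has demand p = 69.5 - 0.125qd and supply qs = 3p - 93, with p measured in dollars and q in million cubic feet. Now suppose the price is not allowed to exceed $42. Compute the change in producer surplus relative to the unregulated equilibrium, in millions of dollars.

-994.5

Rearranging demand gives qd = 556 - 8p. In a free market, 556 - 8p = 3p - 93 gives the equilibrium p* = 59, q* = 84.
Since 42 < 59, the ceiling is binding.
At p = 42: qd = 556 - 8·42 = 220 and qs = 3·42 - 93 = 33.
Producer surplus without the control is ½ · (59 - 31) · 84 = 1176.
With the ceiling, producers sell 33 units at 42, so PS = ½ · (42 - 31) · 33 = 181.5.
Change in producer surplus = 181.5 - 1176 = -994.5.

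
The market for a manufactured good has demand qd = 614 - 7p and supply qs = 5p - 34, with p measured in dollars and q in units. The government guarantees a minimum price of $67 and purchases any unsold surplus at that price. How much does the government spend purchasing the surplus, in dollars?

In a free market, 614 - 7p = 5p - 34 gives the equilibrium p* = 54, q* = 236.
Because the floor (67) lies above the market-clearing price, it is binding.
At p = 67: qd = 614 - 7·67 = 145 and qs = 5·67 - 34 = 301.
Surplus = qs - qd = 156.
Government expenditure = surplus × support price = 156 × 67 = 10452.

10452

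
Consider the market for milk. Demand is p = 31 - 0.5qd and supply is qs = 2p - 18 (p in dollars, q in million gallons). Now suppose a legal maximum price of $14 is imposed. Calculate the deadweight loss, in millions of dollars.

72

Rearranging demand gives qd = 62 - 2p. Setting quantity demanded equal to quantity supplied, 62 - 2p = 2p - 18, gives p* = 20 and q* = 22.
Since 14 < 20, the ceiling is binding.
At p = 14: qd = 62 - 2·14 = 34 and qs = 2·14 - 18 = 10.
Quantity traded falls to 10. At q = 10 the demand price is (62 - 10)/2 = 26 and the supply price is (18 + 10)/2 = 14.
Deadweight loss = ½ · (26 - 14) · (22 - 10) = ½ · 12 · 12 = 72.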